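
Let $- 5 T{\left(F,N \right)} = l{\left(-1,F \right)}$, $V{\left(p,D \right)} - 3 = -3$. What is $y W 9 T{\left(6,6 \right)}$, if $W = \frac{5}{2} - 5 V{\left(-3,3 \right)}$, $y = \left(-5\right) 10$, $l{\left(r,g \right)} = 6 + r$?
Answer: $1125$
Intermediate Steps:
$V{\left(p,D \right)} = 0$ ($V{\left(p,D \right)} = 3 - 3 = 0$)
$T{\left(F,N \right)} = -1$ ($T{\left(F,N \right)} = - \frac{6 - 1}{5} = \left(- \frac{1}{5}\right) 5 = -1$)
$y = -50$
$W = \frac{5}{2}$ ($W = \frac{5}{2} - 0 = 5 \cdot \frac{1}{2} + 0 = \frac{5}{2} + 0 = \frac{5}{2} \approx 2.5$)
$y W 9 T{\left(6,6 \right)} = \left(-50\right) \frac{5}{2} \cdot 9 \left(-1\right) = \left(-125\right) \left(-9\right) = 1125$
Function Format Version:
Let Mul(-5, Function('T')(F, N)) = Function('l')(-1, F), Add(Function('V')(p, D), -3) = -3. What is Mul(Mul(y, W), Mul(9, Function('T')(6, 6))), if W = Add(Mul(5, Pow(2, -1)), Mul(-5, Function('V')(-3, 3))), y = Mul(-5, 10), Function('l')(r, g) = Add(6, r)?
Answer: 1125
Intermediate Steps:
Function('V')(p, D) = 0 (Function('V')(p, D) = Add(3, -3) = 0)
Function('T')(F, N) = -1 (Function('T')(F, N) = Mul(Rational(-1, 5), Add(6, -1)) = Mul(Rational(-1, 5), 5) = -1)
y = -50
W = Rational(5, 2) (W = Add(Mul(5, Pow(2, -1)), Mul(-5, 0)) = Add(Mul(5, Rational(1, 2)), 0) = Add(Rational(5, 2), 0) = Rational(5, 2) ≈ 2.5000)
Mul(Mul(y, W), Mul(9, Function('T')(6, 6))) = Mul(Mul(-50, Rational(5, 2)), Mul(9, -1)) = Mul(-125, -9) = 1125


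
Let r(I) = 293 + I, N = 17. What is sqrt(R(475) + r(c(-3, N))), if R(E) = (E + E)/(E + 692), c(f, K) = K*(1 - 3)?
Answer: sqrt(353837901)/1167 ≈ 16.119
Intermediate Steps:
c(f, K) = -2*K (c(f, K) = K*(-2) = -2*K)
R(E) = 2*E/(692 + E) (R(E) = (2*E)/(692 + E) = 2*E/(692 + E))
sqrt(R(475) + r(c(-3, N))) = sqrt(2*475/(692 + 475) + (293 - 2*17)) = sqrt(2*475/1167 + (293 - 34)) = sqrt(2*475*(1/1167) + 259) = sqrt(950/1167 + 259) = sqrt(303203/1167) = sqrt(353837901)/1167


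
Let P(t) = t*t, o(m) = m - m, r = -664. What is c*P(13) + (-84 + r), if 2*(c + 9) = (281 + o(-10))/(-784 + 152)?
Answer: -2915505/1264 ≈ -2306.6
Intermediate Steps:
o(m) = 0
P(t) = t²
c = -11657/1264 (c = -9 + ((281 + 0)/(-784 + 152))/2 = -9 + (281/(-632))/2 = -9 + (281*(-1/632))/2 = -9 + (½)*(-281/632) = -9 - 281/1264 = -11657/1264 ≈ -9.2223)
c*P(13) + (-84 + r) = -11657/1264*13² + (-84 - 664) = -11657/1264*169 - 748 = -1970033/1264 - 748 = -2915505/1264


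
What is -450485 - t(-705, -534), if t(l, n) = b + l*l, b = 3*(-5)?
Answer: -947495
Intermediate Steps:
b = -15
t(l, n) = -15 + l² (t(l, n) = -15 + l*l = -15 + l²)
-450485 - t(-705, -534) = -450485 - (-15 + (-705)²) = -450485 - (-15 + 497025) = -450485 - 1*497010 = -450485 - 497010 = -947495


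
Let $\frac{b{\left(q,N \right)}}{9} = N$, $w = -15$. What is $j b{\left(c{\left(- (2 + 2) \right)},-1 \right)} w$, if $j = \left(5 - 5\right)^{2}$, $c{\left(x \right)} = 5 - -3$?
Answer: $0$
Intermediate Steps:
$c{\left(x \right)} = 8$ ($c{\left(x \right)} = 5 + 3 = 8$)
$b{\left(q,N \right)} = 9 N$
$j = 0$ ($j = 0^{2} = 0$)
$j b{\left(c{\left(- (2 + 2) \right)},-1 \right)} w = 0 \cdot 9 \left(-1\right) \left(-15\right) = 0 \left(-9\right) \left(-15\right) = 0 \left(-15\right) = 0$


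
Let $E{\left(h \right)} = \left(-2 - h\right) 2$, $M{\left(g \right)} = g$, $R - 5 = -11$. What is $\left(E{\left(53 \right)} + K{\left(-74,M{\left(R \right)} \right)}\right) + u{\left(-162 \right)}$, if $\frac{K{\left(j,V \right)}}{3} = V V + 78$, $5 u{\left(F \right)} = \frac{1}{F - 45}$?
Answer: $\frac{240119}{1035} \approx 232.0$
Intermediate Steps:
$R = -6$ ($R = 5 - 11 = -6$)
$u{\left(F \right)} = \frac{1}{5 \left(-45 + F\right)}$ ($u{\left(F \right)} = \frac{1}{5 \left(F - 45\right)} = \frac{1}{5 \left(-45 + F\right)}$)
$K{\left(j,V \right)} = 234 + 3 V^{2}$ ($K{\left(j,V \right)} = 3 \left(V V + 78\right) = 3 \left(V^{2} + 78\right) = 3 \left(78 + V^{2}\right) = 234 + 3 V^{2}$)
$E{\left(h \right)} = -4 - 2 h$
$\left(E{\left(53 \right)} + K{\left(-74,M{\left(R \right)} \right)}\right) + u{\left(-162 \right)} = \left(\left(-4 - 106\right) + \left(234 + 3 \left(-6\right)^{2}\right)\right) + \frac{1}{5 \left(-45 - 162\right)} = \left(\left(-4 - 106\right) + \left(234 + 3 \cdot 36\right)\right) + \frac{1}{5 \left(-207\right)} = \left(-110 + \left(234 + 108\right)\right) + \frac{1}{5} \left(- \frac{1}{207}\right) = \left(-110 + 342\right) - \frac{1}{1035} = 232 - \frac{1}{1035} = \frac{240119}{1035}$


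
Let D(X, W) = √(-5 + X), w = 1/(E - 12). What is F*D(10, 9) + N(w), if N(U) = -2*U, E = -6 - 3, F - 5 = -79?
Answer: 2/21 - 74*√5 ≈ -165.37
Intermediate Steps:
F = -74 (F = 5 - 79 = -74)
E = -9
w = -1/21 (w = 1/(-9 - 12) = 1/(-21) = -1/21 ≈ -0.047619)
F*D(10, 9) + N(w) = -74*√(-5 + 10) - 2*(-1/21) = -74*√5 + 2/21 = 2/21 - 74*√5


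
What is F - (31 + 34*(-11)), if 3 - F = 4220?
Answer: -3874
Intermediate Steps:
F = -4217 (F = 3 - 1*4220 = 3 - 4220 = -4217)
F - (31 + 34*(-11)) = -4217 - (31 + 34*(-11)) = -4217 - (31 - 374) = -4217 - 1*(-343) = -4217 + 343 = -3874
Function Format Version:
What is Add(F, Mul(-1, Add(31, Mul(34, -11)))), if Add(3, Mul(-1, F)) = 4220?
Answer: -3874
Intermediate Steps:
F = -4217 (F = Add(3, Mul(-1, 4220)) = Add(3, -4220) = -4217)
Add(F, Mul(-1, Add(31, Mul(34, -11)))) = Add(-4217, Mul(-1, Add(31, Mul(34, -11)))) = Add(-4217, Mul(-1, Add(31, -374))) = Add(-4217, Mul(-1, -343)) = Add(-4217, 343) = -3874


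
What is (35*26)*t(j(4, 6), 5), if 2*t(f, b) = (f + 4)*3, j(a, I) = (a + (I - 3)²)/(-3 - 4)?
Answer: 2925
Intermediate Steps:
j(a, I) = -a/7 - (-3 + I)²/7 (j(a, I) = (a + (-3 + I)²)/(-7) = (a + (-3 + I)²)*(-⅐) = -a/7 - (-3 + I)²/7)
t(f, b) = 6 + 3*f/2 (t(f, b) = ((f + 4)*3)/2 = ((4 + f)*3)/2 = (12 + 3*f)/2 = 6 + 3*f/2)
(35*26)*t(j(4, 6), 5) = (35*26)*(6 + 3*(-⅐*4 - (-3 + 6)²/7)/2) = 910*(6 + 3*(-4/7 - ⅐*3²)/2) = 910*(6 + 3*(-4/7 - ⅐*9)/2) = 910*(6 + 3*(-4/7 - 9/7)/2) = 910*(6 + (3/2)*(-13/7)) = 910*(6 - 39/14) = 910*(45/14) = 2925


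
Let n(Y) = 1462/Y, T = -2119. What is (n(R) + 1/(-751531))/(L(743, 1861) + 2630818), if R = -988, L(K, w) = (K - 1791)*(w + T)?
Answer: -549369655/1077089560689428 ≈ -5.1005e-7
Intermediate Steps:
L(K, w) = (-2119 + w)*(-1791 + K) (L(K, w) = (K - 1791)*(w - 2119) = (-1791 + K)*(-2119 + w) = (-2119 + w)*(-1791 + K))
(n(R) + 1/(-751531))/(L(743, 1861) + 2630818) = (1462/(-988) + 1/(-751531))/((3795129 - 2119*743 - 1791*1861 + 743*1861) + 2630818) = (1462*(-1/988) - 1/751531)/((3795129 - 1574417 - 3333051 + 1382723) + 2630818) = (-731/494 - 1/751531)/(270384 + 2630818) = -549369655/371256314/2901202 = -549369655/371256314*1/2901202 = -549369655/1077089560689428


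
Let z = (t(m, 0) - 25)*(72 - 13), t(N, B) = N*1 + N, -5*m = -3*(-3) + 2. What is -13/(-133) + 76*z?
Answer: -87666619/665 ≈ -1.3183e+5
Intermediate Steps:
m = -11/5 (m = -(-3*(-3) + 2)/5 = -(9 + 2)/5 = -⅕*11 = -11/5 ≈ -2.2000)
t(N, B) = 2*N (t(N, B) = N + N = 2*N)
z = -8673/5 (z = (2*(-11/5) - 25)*(72 - 13) = (-22/5 - 25)*59 = -147/5*59 = -8673/5 ≈ -1734.6)
-13/(-133) + 76*z = -13/(-133) + 76*(-8673/5) = -13*(-1/133) - 659148/5 = 13/133 - 659148/5 = -87666619/665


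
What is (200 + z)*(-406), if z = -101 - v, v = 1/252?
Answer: -723463/18 ≈ -40192.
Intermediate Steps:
v = 1/252 ≈ 0.0039683
z = -25453/252 (z = -101 - 1*1/252 = -101 - 1/252 = -25453/252 ≈ -101.00)
(200 + z)*(-406) = (200 - 25453/252)*(-406) = (24947/252)*(-406) = -723463/18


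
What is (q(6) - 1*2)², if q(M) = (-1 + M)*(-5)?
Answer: 729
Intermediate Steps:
q(M) = 5 - 5*M
(q(6) - 1*2)² = ((5 - 5*6) - 1*2)² = ((5 - 30) - 2)² = (-25 - 2)² = (-27)² = 729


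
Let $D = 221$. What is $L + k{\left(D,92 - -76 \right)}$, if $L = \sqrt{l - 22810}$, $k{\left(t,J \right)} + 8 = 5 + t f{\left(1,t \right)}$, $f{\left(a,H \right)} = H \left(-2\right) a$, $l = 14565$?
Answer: $-97685 + i \sqrt{8245} \approx -97685.0 + 90.802 i$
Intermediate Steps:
$f{\left(a,H \right)} = - 2 H a$
$k{\left(t,J \right)} = -3 - 2 t^{2}$ ($k{\left(t,J \right)} = -8 + \left(5 + t \left(\left(-2\right) t 1\right)\right) = -8 + \left(5 + t \left(- 2 t\right)\right) = -8 - \left(-5 + 2 t^{2}\right) = -3 - 2 t^{2}$)
$L = i \sqrt{8245}$ ($L = \sqrt{14565 - 22810} = \sqrt{-8245} = i \sqrt{8245} \approx 90.802 i$)
$L + k{\left(D,92 - -76 \right)} = i \sqrt{8245} - \left(3 + 2 \cdot 221^{2}\right) = i \sqrt{8245} - 97685 = -97685 + i \sqrt{8245}$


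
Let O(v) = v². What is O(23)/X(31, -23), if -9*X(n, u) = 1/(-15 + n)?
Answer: -76176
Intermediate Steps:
X(n, u) = -1/(9*(-15 + n))
O(23)/X(31, -23) = 23²/((-1/(-135 + 9*31))) = 529/((-1/(-135 + 279))) = 529/((-1/144)) = 529/((-1*1/144)) = 529/(-1/144) = 529*(-144) = -76176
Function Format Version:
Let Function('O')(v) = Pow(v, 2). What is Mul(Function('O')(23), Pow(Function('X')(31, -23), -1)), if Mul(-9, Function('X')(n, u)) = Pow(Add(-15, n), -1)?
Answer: -76176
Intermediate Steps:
Function('X')(n, u) = Mul(Rational(-1, 9), Pow(Add(-15, n), -1))
Mul(Function('O')(23), Pow(Function('X')(31, -23), -1)) = Mul(Pow(23, 2), Pow(Mul(-1, Pow(Add(-135, Mul(9, 31)), -1)), -1)) = Mul(529, Pow(Mul(-1, Pow(Add(-135, 279), -1)), -1)) = Mul(529, Pow(Mul(-1, Pow(144, -1)), -1)) = Mul(529, Pow(Mul(-1, Rational(1, 144)), -1)) = Mul(529, Pow(Rational(-1, 144), -1)) = Mul(529, -144) = -76176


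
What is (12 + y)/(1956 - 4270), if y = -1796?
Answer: 892/1157 ≈ 0.77096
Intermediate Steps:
(12 + y)/(1956 - 4270) = (12 - 1796)/(1956 - 4270) = -1784/(-2314) = -1784*(-1/2314) = 892/1157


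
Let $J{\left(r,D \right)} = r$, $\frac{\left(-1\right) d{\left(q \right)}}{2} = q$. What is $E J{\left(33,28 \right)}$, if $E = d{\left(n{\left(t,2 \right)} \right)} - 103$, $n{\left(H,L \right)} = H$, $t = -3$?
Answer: $-3201$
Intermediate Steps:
$d{\left(q \right)} = - 2 q$
$E = -97$ ($E = \left(-2\right) \left(-3\right) - 103 = 6 - 103 = -97$)
$E J{\left(33,28 \right)} = \left(-97\right) 33 = -3201$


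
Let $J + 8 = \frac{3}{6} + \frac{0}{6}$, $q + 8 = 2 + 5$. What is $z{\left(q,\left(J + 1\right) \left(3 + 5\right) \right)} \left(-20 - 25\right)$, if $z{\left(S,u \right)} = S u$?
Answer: $-2340$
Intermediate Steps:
$q = -1$ ($q = -8 + \left(2 + 5\right) = -8 + 7 = -1$)
$J = - \frac{15}{2}$ ($J = -8 + \left(\frac{3}{6} + \frac{0}{6}\right) = -8 + \left(3 \cdot \frac{1}{6} + 0 \cdot \frac{1}{6}\right) = -8 + \left(\frac{1}{2} + 0\right) = -8 + \frac{1}{2} = - \frac{15}{2} \approx -7.5$)
$z{\left(q,\left(J + 1\right) \left(3 + 5\right) \right)} \left(-20 - 25\right) = - \left(- \frac{15}{2} + 1\right) \left(3 + 5\right) \left(-20 - 25\right) = - \frac{\left(-13\right) 8}{2} \left(-45\right) = \left(-1\right) \left(-52\right) \left(-45\right) = 52 \left(-45\right) = -2340$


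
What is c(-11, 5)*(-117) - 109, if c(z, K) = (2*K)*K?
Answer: -5959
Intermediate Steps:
c(z, K) = 2*K²
c(-11, 5)*(-117) - 109 = (2*5²)*(-117) - 109 = (2*25)*(-117) - 109 = 50*(-117) - 109 = -5850 - 109 = -5959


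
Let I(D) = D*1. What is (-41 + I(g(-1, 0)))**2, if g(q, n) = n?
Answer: 1681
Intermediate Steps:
I(D) = D
(-41 + I(g(-1, 0)))**2 = (-41 + 0)**2 = (-41)**2 = 1681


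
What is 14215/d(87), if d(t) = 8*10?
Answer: 2843/16 ≈ 177.69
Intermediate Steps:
d(t) = 80
14215/d(87) = 14215/80 = 14215*(1/80) = 2843/16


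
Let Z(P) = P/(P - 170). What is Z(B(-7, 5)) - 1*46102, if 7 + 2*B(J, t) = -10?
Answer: -968141/21 ≈ -46102.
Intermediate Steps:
B(J, t) = -17/2 (B(J, t) = -7/2 + (½)*(-10) = -7/2 - 5 = -17/2)
Z(P) = P/(-170 + P)
Z(B(-7, 5)) - 1*46102 = -17/(2*(-170 - 17/2)) - 1*46102 = -17/(2*(-357/2)) - 46102 = -17/2*(-2/357) - 46102 = 1/21 - 46102 = -968141/21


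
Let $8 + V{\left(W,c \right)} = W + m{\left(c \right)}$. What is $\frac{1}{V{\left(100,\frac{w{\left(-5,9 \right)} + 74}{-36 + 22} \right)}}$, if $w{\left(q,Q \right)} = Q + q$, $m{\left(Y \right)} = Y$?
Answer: $\frac{7}{605} \approx 0.01157$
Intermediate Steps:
$V{\left(W,c \right)} = -8 + W + c$ ($V{\left(W,c \right)} = -8 + \left(W + c\right) = -8 + W + c$)
$\frac{1}{V{\left(100,\frac{w{\left(-5,9 \right)} + 74}{-36 + 22} \right)}} = \frac{1}{-8 + 100 + \frac{\left(9 - 5\right) + 74}{-36 + 22}} = \frac{1}{-8 + 100 + \frac{4 + 74}{-14}} = \frac{1}{-8 + 100 + 78 \left(- \frac{1}{14}\right)} = \frac{1}{-8 + 100 - \frac{39}{7}} = \frac{1}{\frac{605}{7}} = \frac{7}{605}$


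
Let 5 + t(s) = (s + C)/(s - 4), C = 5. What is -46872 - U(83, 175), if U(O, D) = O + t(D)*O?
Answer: -885920/19 ≈ -46627.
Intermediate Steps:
t(s) = -5 + (5 + s)/(-4 + s) (t(s) = -5 + (s + 5)/(s - 4) = -5 + (5 + s)/(-4 + s))
U(O, D) = O + O*(25 - 4*D)/(-4 + D) (U(O, D) = O + ((25 - 4*D)/(-4 + D))*O = O + O*(25 - 4*D)/(-4 + D))
-46872 - U(83, 175) = -46872 - 3*83*(7 - 1*175)/(-4 + 175) = -46872 - 3*83*(7 - 175)/171 = -46872 - 3*83*(-168)/171 = -46872 - 1*(-4648/19) = -46872 + 4648/19 = -885920/19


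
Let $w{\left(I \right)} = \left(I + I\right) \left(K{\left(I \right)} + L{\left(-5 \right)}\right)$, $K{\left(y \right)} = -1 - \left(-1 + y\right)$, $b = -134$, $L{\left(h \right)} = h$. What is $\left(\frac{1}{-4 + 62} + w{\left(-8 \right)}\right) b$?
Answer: $\frac{186461}{29} \approx 6429.7$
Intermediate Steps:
$K{\left(y \right)} = - y$ ($K{\left(y \right)} = -1 - \left(-1 + y\right) = - y$)
$w{\left(I \right)} = 2 I \left(-5 - I\right)$ ($w{\left(I \right)} = \left(I + I\right) \left(- I - 5\right) = 2 I \left(-5 - I\right)$)
$\left(\frac{1}{-4 + 62} + w{\left(-8 \right)}\right) b = \left(\frac{1}{-4 + 62} - - 16 \left(5 - 8\right)\right) \left(-134\right) = \left(\frac{1}{58} - \left(-16\right) \left(-3\right)\right) \left(-134\right) = \left(\frac{1}{58} - 48\right) \left(-134\right) = \left(- \frac{2783}{58}\right) \left(-134\right) = \frac{186461}{29}$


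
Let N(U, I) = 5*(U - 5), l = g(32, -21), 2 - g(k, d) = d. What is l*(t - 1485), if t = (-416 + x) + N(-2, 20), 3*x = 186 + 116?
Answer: -126638/3 ≈ -42213.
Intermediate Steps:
g(k, d) = 2 - d
x = 302/3 (x = (186 + 116)/3 = (⅓)*302 = 302/3 ≈ 100.67)
l = 23 (l = 2 - 1*(-21) = 2 + 21 = 23)
N(U, I) = -25 + 5*U (N(U, I) = 5*(-5 + U) = -25 + 5*U)
t = -1051/3 (t = (-416 + 302/3) + (-25 + 5*(-2)) = -946/3 + (-25 - 10) = -946/3 - 35 = -1051/3 ≈ -350.33)
l*(t - 1485) = 23*(-1051/3 - 1485) = 23*(-5506/3) = -126638/3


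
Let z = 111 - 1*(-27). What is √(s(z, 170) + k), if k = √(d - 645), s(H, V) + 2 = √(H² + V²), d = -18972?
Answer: √(-2 + 2*√11986 + I*√19617) ≈ 15.414 + 4.5432*I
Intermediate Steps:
z = 138 (z = 111 + 27 = 138)
s(H, V) = -2 + √(H² + V²)
k = I*√19617 (k = √(-18972 - 645) = √(-19617) = I*√19617 ≈ 140.06*I)
√(s(z, 170) + k) = √((-2 + √(138² + 170²)) + I*√19617) = √((-2 + √(19044 + 28900)) + I*√19617) = √((-2 + √47944) + I*√19617) = √((-2 + 2*√11986) + I*√19617) = √(-2 + 2*√11986 + I*√19617)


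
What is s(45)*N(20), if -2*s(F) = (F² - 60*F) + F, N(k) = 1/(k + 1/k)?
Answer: 6300/401 ≈ 15.711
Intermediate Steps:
s(F) = -F²/2 + 59*F/2 (s(F) = -((F² - 60*F) + F)/2 = -(F² - 59*F)/2 = -F²/2 + 59*F/2)
s(45)*N(20) = ((½)*45*(59 - 1*45))*(20/(1 + 20²)) = ((½)*45*(59 - 45))*(20/(1 + 400)) = ((½)*45*14)*(20/401) = 315*(20*(1/401)) = 315*(20/401) = 6300/401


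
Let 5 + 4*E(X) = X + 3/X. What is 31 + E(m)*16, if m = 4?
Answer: 30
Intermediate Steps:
E(X) = -5/4 + X/4 + 3/(4*X) (E(X) = -5/4 + (X + 3/X)/4 = -5/4 + (X/4 + 3/(4*X)) = -5/4 + X/4 + 3/(4*X))
31 + E(m)*16 = 31 + ((¼)*(3 + 4*(-5 + 4))/4)*16 = 31 + ((¼)*(¼)*(3 + 4*(-1)))*16 = 31 + ((¼)*(¼)*(3 - 4))*16 = 31 + ((¼)*(¼)*(-1))*16 = 31 - 1/16*16 = 31 - 1 = 30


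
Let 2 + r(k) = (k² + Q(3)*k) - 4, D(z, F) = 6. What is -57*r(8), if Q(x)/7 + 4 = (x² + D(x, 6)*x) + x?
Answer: -86298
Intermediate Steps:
Q(x) = -28 + 7*x² + 49*x (Q(x) = -28 + 7*((x² + 6*x) + x) = -28 + 7*(x² + 7*x) = -28 + (7*x² + 49*x) = -28 + 7*x² + 49*x)
r(k) = -6 + k² + 182*k (r(k) = -2 + ((k² + (-28 + 7*3² + 49*3)*k) - 4) = -2 + ((k² + (-28 + 7*9 + 147)*k) - 4) = -2 + ((k² + (-28 + 63 + 147)*k) - 4) = -2 + ((k² + 182*k) - 4) = -2 + (-4 + k² + 182*k) = -6 + k² + 182*k)
-57*r(8) = -57*(-6 + 8² + 182*8) = -57*(-6 + 64 + 1456) = -57*1514 = -86298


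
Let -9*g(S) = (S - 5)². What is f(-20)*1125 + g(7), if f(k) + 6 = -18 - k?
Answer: -40504/9 ≈ -4500.4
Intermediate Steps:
g(S) = -(-5 + S)²/9 (g(S) = -(S - 5)²/9 = -(-5 + S)²/9)
f(k) = -24 - k (f(k) = -6 + (-18 - k) = -24 - k)
f(-20)*1125 + g(7) = (-24 - 1*(-20))*1125 - (-5 + 7)²/9 = (-24 + 20)*1125 - ⅑*2² = -4*1125 - ⅑*4 = -4500 - 4/9 = -40504/9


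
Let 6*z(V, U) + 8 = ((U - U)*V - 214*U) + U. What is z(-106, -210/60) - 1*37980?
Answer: -454285/12 ≈ -37857.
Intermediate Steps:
z(V, U) = -4/3 - 71*U/2 (z(V, U) = -4/3 + (((U - U)*V - 214*U) + U)/6 = -4/3 + ((0*V - 214*U) + U)/6 = -4/3 + ((0 - 214*U) + U)/6 = -4/3 + (-214*U + U)/6 = -4/3 + (-213*U)/6 = -4/3 - 71*U/2)
z(-106, -210/60) - 1*37980 = (-4/3 - (-7455)/60) - 1*37980 = (-4/3 - (-7455)/60) - 37980 = (-4/3 - 71/2*(-7/2)) - 37980 = (-4/3 + 497/4) - 37980 = 1475/12 - 37980 = -454285/12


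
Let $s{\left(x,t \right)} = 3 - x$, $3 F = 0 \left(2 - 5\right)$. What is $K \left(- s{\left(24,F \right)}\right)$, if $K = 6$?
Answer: $126$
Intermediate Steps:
$F = 0$ ($F = \frac{0 \left(2 - 5\right)}{3} = \frac{0 \left(-3\right)}{3} = \frac{1}{3} \cdot 0 = 0$)
$K \left(- s{\left(24,F \right)}\right) = 6 \left(- (3 - 24)\right) = 6 \left(\left(-1\right) \left(-21\right)\right) = 6 \cdot 21 = 126$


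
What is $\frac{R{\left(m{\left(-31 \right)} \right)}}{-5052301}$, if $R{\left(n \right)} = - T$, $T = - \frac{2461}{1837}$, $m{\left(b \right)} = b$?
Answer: $- \frac{2461}{9281076937} \approx -2.6516 \cdot 10^{-7}$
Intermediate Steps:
$T = - \frac{2461}{1837}$ ($T = \left(-2461\right) \frac{1}{1837} = - \frac{2461}{1837} \approx -1.3397$)
$R{\left(n \right)} = \frac{2461}{1837}$ ($R{\left(n \right)} = \left(-1\right) \left(- \frac{2461}{1837}\right) = \frac{2461}{1837}$)
$\frac{R{\left(m{\left(-31 \right)} \right)}}{-5052301} = \frac{2461}{1837 \left(-5052301\right)} = \frac{2461}{1837} \left(- \frac{1}{5052301}\right) = - \frac{2461}{9281076937}$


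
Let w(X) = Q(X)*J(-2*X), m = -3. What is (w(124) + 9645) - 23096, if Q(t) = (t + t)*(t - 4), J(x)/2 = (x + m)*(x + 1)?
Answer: 3690047989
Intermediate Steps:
J(x) = 2*(1 + x)*(-3 + x) (J(x) = 2*((x - 3)*(x + 1)) = 2*((-3 + x)*(1 + x)) = 2*((1 + x)*(-3 + x)) = 2*(1 + x)*(-3 + x))
Q(t) = 2*t*(-4 + t) (Q(t) = (2*t)*(-4 + t) = 2*t*(-4 + t))
w(X) = 2*X*(-4 + X)*(-6 + 8*X + 8*X²) (w(X) = (2*X*(-4 + X))*(-6 - (-8)*X + 2*(-2*X)²) = (2*X*(-4 + X))*(-6 + 8*X + 2*(4*X²)) = (2*X*(-4 + X))*(-6 + 8*X + 8*X²) = 2*X*(-4 + X)*(-6 + 8*X + 8*X²))
(w(124) + 9645) - 23096 = (4*124*(-4 + 124)*(-3 + 4*124 + 4*124²) + 9645) - 23096 = (4*124*120*(-3 + 496 + 4*15376) + 9645) - 23096 = (4*124*120*(-3 + 496 + 61504) + 9645) - 23096 = (4*124*120*61997 + 9645) - 23096 = (3690061440 + 9645) - 23096 = 3690071085 - 23096 = 3690047989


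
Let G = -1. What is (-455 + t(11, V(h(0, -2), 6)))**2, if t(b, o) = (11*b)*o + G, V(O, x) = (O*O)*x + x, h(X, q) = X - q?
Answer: 10074276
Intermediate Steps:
V(O, x) = x + x*O**2 (V(O, x) = O**2*x + x = x*O**2 + x = x + x*O**2)
t(b, o) = -1 + 11*b*o (t(b, o) = (11*b)*o - 1 = 11*b*o - 1 = -1 + 11*b*o)
(-455 + t(11, V(h(0, -2), 6)))**2 = (-455 + (-1 + 11*11*(6*(1 + (0 - 1*(-2))**2))))**2 = (-455 + (-1 + 11*11*(6*(1 + (0 + 2)**2))))**2 = (-455 + (-1 + 11*11*(6*(1 + 2**2))))**2 = (-455 + (-1 + 11*11*(6*(1 + 4))))**2 = (-455 + (-1 + 11*11*(6*5)))**2 = (-455 + (-1 + 11*11*30))**2 = (-455 + (-1 + 3630))**2 = (-455 + 3629)**2 = 3174**2 = 10074276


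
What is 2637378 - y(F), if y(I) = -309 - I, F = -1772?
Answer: 2635915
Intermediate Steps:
2637378 - y(F) = 2637378 - (-309 - 1*(-1772)) = 2637378 - (-309 + 1772) = 2637378 - 1*1463 = 2637378 - 1463 = 2635915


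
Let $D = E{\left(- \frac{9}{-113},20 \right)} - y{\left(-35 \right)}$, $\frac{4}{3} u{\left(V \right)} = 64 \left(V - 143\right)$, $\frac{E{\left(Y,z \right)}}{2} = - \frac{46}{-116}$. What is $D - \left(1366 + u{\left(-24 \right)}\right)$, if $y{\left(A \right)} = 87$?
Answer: $\frac{190350}{29} \approx 6563.8$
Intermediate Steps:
$E{\left(Y,z \right)} = \frac{23}{29}$ ($E{\left(Y,z \right)} = 2 \left(- \frac{46}{-116}\right) = 2 \left(\left(-46\right) \left(- \frac{1}{116}\right)\right) = 2 \cdot \frac{23}{58} = \frac{23}{29}$)
$u{\left(V \right)} = -6864 + 48 V$ ($u{\left(V \right)} = \frac{3 \cdot 64 \left(V - 143\right)}{4} = \frac{3 \cdot 64 \left(-143 + V\right)}{4} = \frac{3 \left(-9152 + 64 V\right)}{4} = -6864 + 48 V$)
$D = - \frac{2500}{29}$ ($D = \frac{23}{29} - 87 = - \frac{2500}{29} \approx -86.207$)
$D - \left(1366 + u{\left(-24 \right)}\right) = - \frac{2500}{29} - \left(1366 + \left(-6864 + 48 \left(-24\right)\right)\right) = - \frac{2500}{29} - \left(1366 - 8016\right) = - \frac{2500}{29} - -6650 = - \frac{2500}{29} + 6650 = \frac{190350}{29}$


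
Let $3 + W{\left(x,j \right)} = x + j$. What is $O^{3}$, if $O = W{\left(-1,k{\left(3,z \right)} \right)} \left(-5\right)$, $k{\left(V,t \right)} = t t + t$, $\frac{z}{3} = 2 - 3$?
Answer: $-1000$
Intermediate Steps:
$z = -3$ ($z = 3 \left(2 - 3\right) = 3 \left(-1\right) = -3$)
$k{\left(V,t \right)} = t + t^{2}$ ($k{\left(V,t \right)} = t^{2} + t = t + t^{2}$)
$W{\left(x,j \right)} = -3 + j + x$ ($W{\left(x,j \right)} = -3 + \left(x + j\right) = -3 + \left(j + x\right) = -3 + j + x$)
$O = -10$ ($O = \left(-3 - 3 \left(1 - 3\right) - 1\right) \left(-5\right) = \left(-3 - -6 - 1\right) \left(-5\right) = \left(-3 + 6 - 1\right) \left(-5\right) = 2 \left(-5\right) = -10$)
$O^{3} = \left(-10\right)^{3} = -1000$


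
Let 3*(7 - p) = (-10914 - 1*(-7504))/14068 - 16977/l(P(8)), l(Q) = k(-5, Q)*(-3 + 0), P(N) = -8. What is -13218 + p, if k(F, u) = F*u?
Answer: -5595439043/422040 ≈ -13258.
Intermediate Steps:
l(Q) = 15*Q (l(Q) = (-5*Q)*(-3 + 0) = -5*Q*(-3) = 15*Q)
p = -16914323/422040 (p = 7 - ((-10914 - 1*(-7504))/14068 - 16977/(15*(-8)))/3 = 7 - ((-10914 + 7504)*(1/14068) - 16977/(-120))/3 = 7 - (-3410*1/14068 - 16977*(-1/120))/3 = 7 - (-1705/7034 + 5659/40)/3 = 7 - ⅓*19868603/140680 = 7 - 19868603/422040 = -16914323/422040 ≈ -40.078)
-13218 + p = -13218 - 16914323/422040 = -5595439043/422040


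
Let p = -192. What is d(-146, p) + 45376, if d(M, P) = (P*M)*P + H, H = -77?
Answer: -5336845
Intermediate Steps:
d(M, P) = -77 + M*P² (d(M, P) = (P*M)*P - 77 = (M*P)*P - 77 = M*P² - 77 = -77 + M*P²)
d(-146, p) + 45376 = (-77 - 146*(-192)²) + 45376 = (-77 - 146*36864) + 45376 = (-77 - 5382144) + 45376 = -5382221 + 45376 = -5336845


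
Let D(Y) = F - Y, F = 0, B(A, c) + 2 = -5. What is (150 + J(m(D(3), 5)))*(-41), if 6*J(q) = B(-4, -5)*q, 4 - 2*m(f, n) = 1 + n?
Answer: -37187/6 ≈ -6197.8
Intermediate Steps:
B(A, c) = -7 (B(A, c) = -2 - 5 = -7)
D(Y) = -Y (D(Y) = 0 - Y = -Y)
m(f, n) = 3/2 - n/2 (m(f, n) = 2 - (1 + n)/2 = 2 + (-½ - n/2) = 3/2 - n/2)
J(q) = -7*q/6 (J(q) = (-7*q)/6 = -7*q/6)
(150 + J(m(D(3), 5)))*(-41) = (150 - 7*(3/2 - ½*5)/6)*(-41) = (150 - 7*(3/2 - 5/2)/6)*(-41) = (150 - 7/6*(-1))*(-41) = (150 + 7/6)*(-41) = (907/6)*(-41) = -37187/6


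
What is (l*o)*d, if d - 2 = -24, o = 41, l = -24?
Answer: 21648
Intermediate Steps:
d = -22 (d = 2 - 24 = -22)
(l*o)*d = -24*41*(-22) = -984*(-22) = 21648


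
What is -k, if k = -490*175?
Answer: 85750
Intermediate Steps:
k = -85750
-k = -1*(-85750) = 85750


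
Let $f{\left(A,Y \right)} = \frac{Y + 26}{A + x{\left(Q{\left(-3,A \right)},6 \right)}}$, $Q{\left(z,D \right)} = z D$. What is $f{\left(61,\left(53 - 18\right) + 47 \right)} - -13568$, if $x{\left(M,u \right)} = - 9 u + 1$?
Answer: $\frac{27163}{2} \approx 13582.0$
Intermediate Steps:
$Q{\left(z,D \right)} = D z$
$x{\left(M,u \right)} = 1 - 9 u$
$f{\left(A,Y \right)} = \frac{26 + Y}{-53 + A}$ ($f{\left(A,Y \right)} = \frac{Y + 26}{A + \left(1 - 54\right)} = \frac{26 + Y}{A + \left(1 - 54\right)} = \frac{26 + Y}{A - 53} = \frac{26 + Y}{-53 + A}$)
$f{\left(61,\left(53 - 18\right) + 47 \right)} - -13568 = \frac{26 + \left(\left(53 - 18\right) + 47\right)}{-53 + 61} - -13568 = \frac{26 + \left(35 + 47\right)}{8} + 13568 = \frac{26 + 82}{8} + 13568 = \frac{1}{8} \cdot 108 + 13568 = \frac{27}{2} + 13568 = \frac{27163}{2}$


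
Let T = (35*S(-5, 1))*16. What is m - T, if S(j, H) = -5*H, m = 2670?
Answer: 5470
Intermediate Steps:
T = -2800 (T = (35*(-5*1))*16 = (35*(-5))*16 = -175*16 = -2800)
m - T = 2670 - 1*(-2800) = 2670 + 2800 = 5470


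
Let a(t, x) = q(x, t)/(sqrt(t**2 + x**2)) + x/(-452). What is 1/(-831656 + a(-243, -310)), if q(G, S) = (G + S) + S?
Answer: -58321781632098/48503619625285695541 + 359792*sqrt(155149)/48503619625285695541 ≈ -1.2024e-6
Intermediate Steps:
q(G, S) = G + 2*S
a(t, x) = -x/452 + (x + 2*t)/sqrt(t**2 + x**2) (a(t, x) = (x + 2*t)/(sqrt(t**2 + x**2)) + x/(-452) = (x + 2*t)/sqrt(t**2 + x**2) + x*(-1/452) = (x + 2*t)/sqrt(t**2 + x**2) - x/452 = -x/452 + (x + 2*t)/sqrt(t**2 + x**2))
1/(-831656 + a(-243, -310)) = 1/(-831656 + (-310 + 2*(-243) - 1/452*(-310)*sqrt((-243)**2 + (-310)**2))/sqrt((-243)**2 + (-310)**2)) = 1/(-831656 + (-310 - 486 - 1/452*(-310)*sqrt(59049 + 96100))/sqrt(59049 + 96100)) = 1/(-831656 + (-310 - 486 - 1/452*(-310)*sqrt(155149))/sqrt(155149)) = 1/(-831656 + (sqrt(155149)/155149)*(-310 - 486 + 155*sqrt(155149)/226)) = 1/(-831656 + (sqrt(155149)/155149)*(-796 + 155*sqrt(155149)/226)) = 1/(-831656 + sqrt(155149)*(-796 + 155*sqrt(155149)/226)/155149)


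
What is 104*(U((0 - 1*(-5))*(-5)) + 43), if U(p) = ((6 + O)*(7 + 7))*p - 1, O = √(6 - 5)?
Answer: -250432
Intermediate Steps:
O = 1 (O = √1 = 1)
U(p) = -1 + 98*p (U(p) = ((6 + 1)*(7 + 7))*p - 1 = (7*14)*p - 1 = 98*p - 1 = -1 + 98*p)
104*(U((0 - 1*(-5))*(-5)) + 43) = 104*((-1 + 98*((0 - 1*(-5))*(-5))) + 43) = 104*((-1 + 98*((0 + 5)*(-5))) + 43) = 104*((-1 + 98*(5*(-5))) + 43) = 104*((-1 + 98*(-25)) + 43) = 104*((-1 - 2450) + 43) = 104*(-2451 + 43) = 104*(-2408) = -250432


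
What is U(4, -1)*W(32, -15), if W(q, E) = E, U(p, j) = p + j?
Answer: -45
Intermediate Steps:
U(p, j) = j + p
U(4, -1)*W(32, -15) = (-1 + 4)*(-15) = 3*(-15) = -45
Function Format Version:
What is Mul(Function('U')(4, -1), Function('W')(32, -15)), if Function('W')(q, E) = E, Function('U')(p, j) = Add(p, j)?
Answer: -45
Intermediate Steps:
Function('U')(p, j) = Add(j, p)
Mul(Function('U')(4, -1), Function('W')(32, -15)) = Mul(Add(-1, 4), -15) = Mul(3, -15) = -45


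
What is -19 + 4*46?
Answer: 165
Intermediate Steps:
-19 + 4*46 = -19 + 184 = 165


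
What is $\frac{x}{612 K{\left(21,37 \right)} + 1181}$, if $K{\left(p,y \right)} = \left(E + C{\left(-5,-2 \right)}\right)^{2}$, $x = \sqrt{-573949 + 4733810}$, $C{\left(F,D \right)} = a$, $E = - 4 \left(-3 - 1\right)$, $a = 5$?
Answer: $\frac{\sqrt{4159861}}{271073} \approx 0.0075241$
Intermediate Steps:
$E = 16$ ($E = \left(-4\right) \left(-4\right) = 16$)
$C{\left(F,D \right)} = 5$
$x = \sqrt{4159861} \approx 2039.6$
$K{\left(p,y \right)} = 441$ ($K{\left(p,y \right)} = \left(16 + 5\right)^{2} = 21^{2} = 441$)
$\frac{x}{612 K{\left(21,37 \right)} + 1181} = \frac{\sqrt{4159861}}{612 \cdot 441 + 1181} = \frac{\sqrt{4159861}}{269892 + 1181} = \frac{\sqrt{4159861}}{271073}$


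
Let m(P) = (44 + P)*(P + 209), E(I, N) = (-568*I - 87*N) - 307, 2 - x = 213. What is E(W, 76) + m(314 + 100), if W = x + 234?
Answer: 265351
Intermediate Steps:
x = -211 (x = 2 - 1*213 = 2 - 213 = -211)
W = 23 (W = -211 + 234 = 23)
E(I, N) = -307 - 568*I - 87*N
m(P) = (44 + P)*(209 + P)
E(W, 76) + m(314 + 100) = (-307 - 568*23 - 87*76) + (9196 + (314 + 100)² + 253*(314 + 100)) = (-307 - 13064 - 6612) + (9196 + 414² + 253*414) = -19983 + (9196 + 171396 + 104742) = -19983 + 285334 = 265351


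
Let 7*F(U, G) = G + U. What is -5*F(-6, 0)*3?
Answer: 90/7 ≈ 12.857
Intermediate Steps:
F(U, G) = G/7 + U/7 (F(U, G) = (G + U)/7 = G/7 + U/7)
-5*F(-6, 0)*3 = -5*((1/7)*0 + (1/7)*(-6))*3 = -5*(0 - 6/7)*3 = -5*(-6/7)*3 = (30/7)*3 = 90/7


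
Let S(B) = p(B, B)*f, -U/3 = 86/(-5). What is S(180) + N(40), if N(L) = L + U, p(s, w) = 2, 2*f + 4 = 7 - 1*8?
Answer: 433/5 ≈ 86.600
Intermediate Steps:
f = -5/2 (f = -2 + (7 - 1*8)/2 = -2 + (7 - 8)/2 = -2 + (1/2)*(-1) = -2 - 1/2 = -5/2 ≈ -2.5000)
U = 258/5 (U = -258/(-5) = -258*(-1)/5 = -3*(-86/5) = 258/5 ≈ 51.600)
S(B) = -5 (S(B) = 2*(-5/2) = -5)
N(L) = 258/5 + L (N(L) = L + 258/5 = 258/5 + L)
S(180) + N(40) = -5 + (258/5 + 40) = -5 + 458/5 = 433/5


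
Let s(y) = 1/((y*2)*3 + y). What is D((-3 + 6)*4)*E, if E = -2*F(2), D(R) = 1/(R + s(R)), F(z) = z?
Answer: -336/1009 ≈ -0.33300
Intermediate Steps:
s(y) = 1/(7*y) (s(y) = 1/((2*y)*3 + y) = 1/(6*y + y) = 1/(7*y))
D(R) = 1/(R + 1/(7*R))
E = -4 (E = -2*2 = -4)
D((-3 + 6)*4)*E = (7*((-3 + 6)*4)/(1 + 7*((-3 + 6)*4)²))*(-4) = (7*(3*4)/(1 + 7*(3*4)²))*(-4) = (7*12/(1 + 7*12²))*(-4) = (7*12/(1 + 7*144))*(-4) = (7*12/(1 + 1008))*(-4) = (7*12/1009)*(-4) = (7*12*(1/1009))*(-4) = (84/1009)*(-4) = -336/1009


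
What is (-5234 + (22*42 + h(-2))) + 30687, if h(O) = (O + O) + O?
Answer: 26371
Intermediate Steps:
h(O) = 3*O (h(O) = 2*O + O = 3*O)
(-5234 + (22*42 + h(-2))) + 30687 = (-5234 + (22*42 + 3*(-2))) + 30687 = (-5234 + (924 - 6)) + 30687 = (-5234 + 918) + 30687 = -4316 + 30687 = 26371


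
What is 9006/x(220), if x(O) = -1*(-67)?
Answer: 9006/67 ≈ 134.42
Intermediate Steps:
x(O) = 67
9006/x(220) = 9006/67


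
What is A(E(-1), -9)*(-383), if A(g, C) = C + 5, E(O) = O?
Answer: 1532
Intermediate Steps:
A(g, C) = 5 + C
A(E(-1), -9)*(-383) = (5 - 9)*(-383) = -4*(-383) = 1532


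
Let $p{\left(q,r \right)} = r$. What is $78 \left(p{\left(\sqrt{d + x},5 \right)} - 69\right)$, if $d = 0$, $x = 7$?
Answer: $-4992$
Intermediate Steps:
$78 \left(p{\left(\sqrt{d + x},5 \right)} - 69\right) = 78 \left(5 - 69\right) = 78 \left(-64\right) = -4992$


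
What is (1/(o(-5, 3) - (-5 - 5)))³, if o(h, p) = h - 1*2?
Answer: 1/27 ≈ 0.037037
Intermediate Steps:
o(h, p) = -2 + h (o(h, p) = h - 2 = -2 + h)
(1/(o(-5, 3) - (-5 - 5)))³ = (1/((-2 - 5) - (-5 - 5)))³ = (1/(-7 - 1*(-10)))³ = (1/(-7 + 10))³ = (1/3)³ = (⅓)³ = 1/27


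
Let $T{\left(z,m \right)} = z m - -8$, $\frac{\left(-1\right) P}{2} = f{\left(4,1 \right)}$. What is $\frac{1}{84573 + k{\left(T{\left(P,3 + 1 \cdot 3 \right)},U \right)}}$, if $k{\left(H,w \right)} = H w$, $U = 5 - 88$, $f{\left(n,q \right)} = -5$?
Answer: $\frac{1}{78929} \approx 1.267 \cdot 10^{-5}$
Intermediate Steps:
$U = -83$
$P = 10$ ($P = \left(-2\right) \left(-5\right) = 10$)
$T{\left(z,m \right)} = 8 + m z$ ($T{\left(z,m \right)} = m z + 8 = 8 + m z$)
$\frac{1}{84573 + k{\left(T{\left(P,3 + 1 \cdot 3 \right)},U \right)}} = \frac{1}{84573 + \left(8 + \left(3 + 1 \cdot 3\right) 10\right) \left(-83\right)} = \frac{1}{84573 + \left(8 + \left(3 + 3\right) 10\right) \left(-83\right)} = \frac{1}{84573 + \left(8 + 6 \cdot 10\right) \left(-83\right)} = \frac{1}{84573 + \left(8 + 60\right) \left(-83\right)} = \frac{1}{84573 + 68 \left(-83\right)} = \frac{1}{84573 - 5644} = \frac{1}{78929}$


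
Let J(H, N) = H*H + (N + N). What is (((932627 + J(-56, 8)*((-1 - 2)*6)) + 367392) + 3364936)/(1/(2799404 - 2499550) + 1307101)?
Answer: 1381792900026/391939463255 ≈ 3.5255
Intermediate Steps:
J(H, N) = H² + 2*N
(((932627 + J(-56, 8)*((-1 - 2)*6)) + 367392) + 3364936)/(1/(2799404 - 2499550) + 1307101) = (((932627 + ((-56)² + 2*8)*((-1 - 2)*6)) + 367392) + 3364936)/(1/(2799404 - 2499550) + 1307101) = (((932627 + (3136 + 16)*(-3*6)) + 367392) + 3364936)/(1/299854 + 1307101) = (((932627 + 3152*(-18)) + 367392) + 3364936)/(1/299854 + 1307101) = (((932627 - 56736) + 367392) + 3364936)/(391939463255/299854) = ((875891 + 367392) + 3364936)*(299854/391939463255) = (1243283 + 3364936)*(299854/391939463255) = 4608219*(299854/391939463255) = 1381792900026/391939463255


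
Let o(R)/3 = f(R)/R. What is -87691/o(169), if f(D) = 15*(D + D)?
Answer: -87691/90 ≈ -974.34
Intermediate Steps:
f(D) = 30*D (f(D) = 15*(2*D) = 30*D)
o(R) = 90 (o(R) = 3*((30*R)/R) = 3*30 = 90)
-87691/o(169) = -87691/90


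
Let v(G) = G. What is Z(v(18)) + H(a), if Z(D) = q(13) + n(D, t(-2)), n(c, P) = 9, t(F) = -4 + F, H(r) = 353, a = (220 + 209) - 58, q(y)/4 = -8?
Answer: 330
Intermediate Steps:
q(y) = -32 (q(y) = 4*(-8) = -32)
a = 371 (a = 429 - 58 = 371)
Z(D) = -23 (Z(D) = -32 + 9 = -23)
Z(v(18)) + H(a) = -23 + 353 = 330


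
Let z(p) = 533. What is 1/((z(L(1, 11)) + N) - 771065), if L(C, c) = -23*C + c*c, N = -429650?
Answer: -1/1200182 ≈ -8.3321e-7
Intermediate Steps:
L(C, c) = c**2 - 23*C (L(C, c) = -23*C + c**2 = c**2 - 23*C)
1/((z(L(1, 11)) + N) - 771065) = 1/((533 - 429650) - 771065) = 1/(-429117 - 771065) = 1/(-1200182) = -1/1200182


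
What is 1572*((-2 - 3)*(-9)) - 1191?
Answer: 69549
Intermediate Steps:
1572*((-2 - 3)*(-9)) - 1191 = 1572*(-5*(-9)) - 1191 = 1572*45 - 1191 = 70740 - 1191 = 69549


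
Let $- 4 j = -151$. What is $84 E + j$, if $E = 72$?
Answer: $\frac{24343}{4} \approx 6085.8$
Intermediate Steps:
$j = \frac{151}{4}$ ($j = \left(- \frac{1}{4}\right) \left(-151\right) = \frac{151}{4} \approx 37.75$)
$84 E + j = 84 \cdot 72 + \frac{151}{4} = 6048 + \frac{151}{4} = \frac{24343}{4}$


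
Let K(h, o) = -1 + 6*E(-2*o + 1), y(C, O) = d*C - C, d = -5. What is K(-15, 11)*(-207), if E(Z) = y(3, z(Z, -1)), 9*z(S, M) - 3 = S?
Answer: 22563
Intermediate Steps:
z(S, M) = ⅓ + S/9
y(C, O) = -6*C (y(C, O) = -5*C - C = -6*C)
E(Z) = -18 (E(Z) = -6*3 = -18)
K(h, o) = -109 (K(h, o) = -1 + 6*(-18) = -1 - 108 = -109)
K(-15, 11)*(-207) = -109*(-207) = 22563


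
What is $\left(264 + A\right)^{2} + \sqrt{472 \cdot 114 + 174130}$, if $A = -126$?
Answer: $19044 + \sqrt{227938} \approx 19521.0$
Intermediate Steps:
$\left(264 + A\right)^{2} + \sqrt{472 \cdot 114 + 174130} = \left(264 - 126\right)^{2} + \sqrt{472 \cdot 114 + 174130} = 138^{2} + \sqrt{53808 + 174130} = 19044 + \sqrt{227938}$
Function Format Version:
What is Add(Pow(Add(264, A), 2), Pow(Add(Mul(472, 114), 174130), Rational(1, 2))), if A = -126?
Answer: Add(19044, Pow(227938, Rational(1, 2))) ≈ 19521.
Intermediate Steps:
Add(Pow(Add(264, A), 2), Pow(Add(Mul(472, 114), 174130), Rational(1, 2))) = Add(Pow(Add(264, -126), 2), Pow(Add(Mul(472, 114), 174130), Rational(1, 2))) = Add(Pow(138, 2), Pow(Add(53808, 174130), Rational(1, 2))) = Add(19044, Pow(227938, Rational(1, 2)))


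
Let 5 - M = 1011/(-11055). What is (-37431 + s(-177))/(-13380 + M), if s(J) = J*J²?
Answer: 1142895380/2738141 ≈ 417.40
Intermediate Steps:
s(J) = J³
M = 18762/3685 (M = 5 - 1011/(-11055) = 5 - 1011*(-1)/11055 = 5 - 1*(-337/3685) = 5 + 337/3685 = 18762/3685 ≈ 5.0915)
(-37431 + s(-177))/(-13380 + M) = (-37431 + (-177)³)/(-13380 + 18762/3685) = (-37431 - 5545233)/(-49286538/3685) = -5582664*(-3685/49286538) = 1142895380/2738141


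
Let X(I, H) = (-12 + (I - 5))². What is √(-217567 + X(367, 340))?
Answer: 3*I*√10563 ≈ 308.33*I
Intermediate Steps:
X(I, H) = (-17 + I)² (X(I, H) = (-12 + (-5 + I))² = (-17 + I)²)
√(-217567 + X(367, 340)) = √(-217567 + (-17 + 367)²) = √(-217567 + 350²) = √(-217567 + 122500) = √(-95067) = 3*I*√10563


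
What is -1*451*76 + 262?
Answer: -34014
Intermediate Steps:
-1*451*76 + 262 = -451*76 + 262 = -34276 + 262 = -34014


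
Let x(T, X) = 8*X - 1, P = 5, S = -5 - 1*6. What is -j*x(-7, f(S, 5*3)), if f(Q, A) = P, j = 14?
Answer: -546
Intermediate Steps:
S = -11 (S = -5 - 6 = -11)
f(Q, A) = 5
x(T, X) = -1 + 8*X
-j*x(-7, f(S, 5*3)) = -14*(-1 + 8*5) = -14*(-1 + 40) = -14*39 = -1*546 = -546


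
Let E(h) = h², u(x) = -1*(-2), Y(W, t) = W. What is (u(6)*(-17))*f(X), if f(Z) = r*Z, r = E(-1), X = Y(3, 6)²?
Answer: -306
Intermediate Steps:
u(x) = 2
X = 9 (X = 3² = 9)
r = 1 (r = (-1)² = 1)
f(Z) = Z (f(Z) = 1*Z = Z)
(u(6)*(-17))*f(X) = (2*(-17))*9 = -34*9 = -306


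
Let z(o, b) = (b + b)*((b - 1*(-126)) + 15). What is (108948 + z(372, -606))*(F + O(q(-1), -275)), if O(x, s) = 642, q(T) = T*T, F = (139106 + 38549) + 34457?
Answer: 143083022112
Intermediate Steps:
F = 212112 (F = 177655 + 34457 = 212112)
z(o, b) = 2*b*(141 + b) (z(o, b) = (2*b)*((b + 126) + 15) = (2*b)*((126 + b) + 15) = (2*b)*(141 + b) = 2*b*(141 + b))
q(T) = T²
(108948 + z(372, -606))*(F + O(q(-1), -275)) = (108948 + 2*(-606)*(141 - 606))*(212112 + 642) = (108948 + 2*(-606)*(-465))*212754 = (108948 + 563580)*212754 = 672528*212754 = 143083022112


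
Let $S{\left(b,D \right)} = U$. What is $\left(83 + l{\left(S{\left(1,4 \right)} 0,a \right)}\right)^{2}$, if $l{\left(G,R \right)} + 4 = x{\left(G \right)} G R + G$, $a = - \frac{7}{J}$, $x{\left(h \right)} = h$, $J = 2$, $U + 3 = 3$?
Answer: $6241$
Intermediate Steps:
$U = 0$ ($U = -3 + 3 = 0$)
$S{\left(b,D \right)} = 0$
$a = - \frac{7}{2} \approx -3.5$
$l{\left(G,R \right)} = -4 + G + R G^{2}$ ($l{\left(G,R \right)} = -4 + \left(G G R + G\right) = -4 + \left(G^{2} R + G\right) = -4 + \left(R G^{2} + G\right) = -4 + \left(G + R G^{2}\right) = -4 + G + R G^{2}$)
$\left(83 + l{\left(S{\left(1,4 \right)} 0,a \right)}\right)^{2} = \left(83 - \left(4 + \frac{7 \left(0 \cdot 0\right)^{2}}{2}\right)\right)^{2} = \left(83 - \left(4 + \frac{7 \cdot 0^{2}}{2}\right)\right)^{2} = \left(83 - 4\right)^{2} = 79^{2} = 6241$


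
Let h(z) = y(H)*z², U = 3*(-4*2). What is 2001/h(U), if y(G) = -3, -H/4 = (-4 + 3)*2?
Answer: -667/576 ≈ -1.1580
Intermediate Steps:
H = 8 (H = -4*(-4 + 3)*2 = -(-4)*2 = -4*(-2) = 8)
U = -24 (U = 3*(-8) = -24)
h(z) = -3*z²
2001/h(U) = 2001/((-3*(-24)²)) = 2001/((-3*576)) = 2001/(-1728) = 2001*(-1/1728) = -667/576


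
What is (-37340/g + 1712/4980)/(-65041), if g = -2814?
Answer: -2649594/12659255035 ≈ -0.00020930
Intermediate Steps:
(-37340/g + 1712/4980)/(-65041) = (-37340/(-2814) + 1712/4980)/(-65041) = (-37340*(-1/2814) + 1712*(1/4980))*(-1/65041) = (18670/1407 + 428/1245)*(-1/65041) = (2649594/194635)*(-1/65041) = -2649594/12659255035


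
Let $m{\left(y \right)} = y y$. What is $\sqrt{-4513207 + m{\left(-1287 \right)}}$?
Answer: $i \sqrt{2856838} \approx 1690.2 i$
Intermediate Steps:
$m{\left(y \right)} = y^{2}$
$\sqrt{-4513207 + m{\left(-1287 \right)}} = \sqrt{-4513207 + \left(-1287\right)^{2}} = \sqrt{-4513207 + 1656369} = \sqrt{-2856838} = i \sqrt{2856838}$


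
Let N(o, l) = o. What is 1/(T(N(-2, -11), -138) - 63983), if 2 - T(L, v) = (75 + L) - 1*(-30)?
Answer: -1/64084 ≈ -1.5605e-5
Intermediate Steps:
T(L, v) = -103 - L (T(L, v) = 2 - ((75 + L) - 1*(-30)) = 2 - ((75 + L) + 30) = 2 - (105 + L) = 2 + (-105 - L) = -103 - L)
1/(T(N(-2, -11), -138) - 63983) = 1/((-103 - 1*(-2)) - 63983) = 1/((-103 + 2) - 63983) = 1/(-101 - 63983) = 1/(-64084) = -1/64084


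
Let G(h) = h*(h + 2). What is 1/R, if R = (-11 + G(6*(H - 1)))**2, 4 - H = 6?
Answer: 1/76729 ≈ 1.3033e-5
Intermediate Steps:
H = -2 (H = 4 - 1*6 = 4 - 6 = -2)
G(h) = h*(2 + h)
R = 76729 (R = (-11 + (6*(-2 - 1))*(2 + 6*(-2 - 1)))**2 = (-11 + (6*(-3))*(2 + 6*(-3)))**2 = (-11 - 18*(2 - 18))**2 = (-11 - 18*(-16))**2 = (-11 + 288)**2 = 277**2 = 76729)
1/R = 1/76729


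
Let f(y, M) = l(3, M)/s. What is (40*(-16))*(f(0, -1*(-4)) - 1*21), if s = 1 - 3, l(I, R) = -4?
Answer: 12160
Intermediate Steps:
s = -2
f(y, M) = 2 (f(y, M) = -4/(-2) = -4*(-½) = 2)
(40*(-16))*(f(0, -1*(-4)) - 1*21) = (40*(-16))*(2 - 1*21) = -640*(2 - 21) = -640*(-19) = 12160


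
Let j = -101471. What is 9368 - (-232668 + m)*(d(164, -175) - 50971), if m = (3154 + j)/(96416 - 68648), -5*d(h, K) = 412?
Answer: -549744563711309/46280 ≈ -1.1879e+10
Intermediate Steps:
d(h, K) = -412/5 (d(h, K) = -1/5*412 = -412/5)
m = -98317/27768 (m = (3154 - 101471)/(96416 - 68648) = -98317/27768 ≈ -3.5407)
9368 - (-232668 + m)*(d(164, -175) - 50971) = 9368 - (-232668 - 98317/27768)*(-412/5 - 50971) = 9368 - (-6460823341)*(-255267)/(27768*5) = 9368 - 1*549744997262349/46280 = 9368 - 549744997262349/46280 = -549744563711309/46280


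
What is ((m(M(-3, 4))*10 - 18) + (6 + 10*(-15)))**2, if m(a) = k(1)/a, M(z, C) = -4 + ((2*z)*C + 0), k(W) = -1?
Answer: 5121169/196 ≈ 26128.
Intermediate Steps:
M(z, C) = -4 + 2*C*z (M(z, C) = -4 + (2*C*z + 0) = -4 + 2*C*z)
m(a) = -1/a
((m(M(-3, 4))*10 - 18) + (6 + 10*(-15)))**2 = ((-1/(-4 + 2*4*(-3))*10 - 18) + (6 + 10*(-15)))**2 = ((-1/(-4 - 24)*10 - 18) + (6 - 150))**2 = ((-1/(-28)*10 - 18) - 144)**2 = ((-1*(-1/28)*10 - 18) - 144)**2 = (((1/28)*10 - 18) - 144)**2 = ((5/14 - 18) - 144)**2 = (-247/14 - 144)**2 = (-2263/14)**2 = 5121169/196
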